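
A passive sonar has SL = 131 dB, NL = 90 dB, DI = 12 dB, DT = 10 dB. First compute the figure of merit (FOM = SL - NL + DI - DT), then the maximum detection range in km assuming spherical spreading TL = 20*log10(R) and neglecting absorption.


Step 1: FOM = SL - NL + DI - DT = 131 - 90 + 12 - 10 = 43 dB
Step 2: at max range FOM = TL = 20*log10(R), so R = 10^(43/20) = 141.25 m = 0.14 km

0.14 km


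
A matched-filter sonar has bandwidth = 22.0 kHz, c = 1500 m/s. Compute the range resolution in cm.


dR = c/(2*BW) = 1500 / (2 * 22.0e3) = 0.0341 m = 3.41 cm

3.41 cm


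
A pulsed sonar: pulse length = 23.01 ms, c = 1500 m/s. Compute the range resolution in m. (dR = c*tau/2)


17.2575 m


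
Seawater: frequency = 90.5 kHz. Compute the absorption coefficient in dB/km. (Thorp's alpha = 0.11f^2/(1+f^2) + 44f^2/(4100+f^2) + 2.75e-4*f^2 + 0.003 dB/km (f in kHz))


f^2 = 8190.25
alpha = 0.11*8190.25/(1+8190.25) + 44*8190.25/(4100+8190.25) + 2.75e-4*8190.25 + 0.003 = 31.687

31.687 dB/km


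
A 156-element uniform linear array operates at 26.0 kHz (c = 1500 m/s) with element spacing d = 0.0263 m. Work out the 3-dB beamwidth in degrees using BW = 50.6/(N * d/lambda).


Step 1: lambda = 1500/26000 = 0.05769 m
Step 2: d/lambda = 0.0263/0.05769 = 0.4559
Step 3: BW = 50.6/(N * d/lambda) = 50.6/(156 * 0.4559) = 0.71

0.71 deg


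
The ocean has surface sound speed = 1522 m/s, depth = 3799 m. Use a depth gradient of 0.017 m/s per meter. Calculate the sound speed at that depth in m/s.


1586.583 m/s


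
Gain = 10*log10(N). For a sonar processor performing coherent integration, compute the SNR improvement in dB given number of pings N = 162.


Gain = 10*log10(162) = 22.1

22.1 dB


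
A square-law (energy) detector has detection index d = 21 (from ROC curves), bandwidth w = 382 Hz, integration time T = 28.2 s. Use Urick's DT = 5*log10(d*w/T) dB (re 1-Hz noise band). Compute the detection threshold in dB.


12.27 dB


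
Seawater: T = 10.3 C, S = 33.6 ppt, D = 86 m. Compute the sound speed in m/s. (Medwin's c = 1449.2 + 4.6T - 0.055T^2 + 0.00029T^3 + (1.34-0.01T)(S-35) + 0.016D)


c = 1449.2 + 4.6*10.3 - 0.055*10.3^2 + 0.00029*10.3^3 + (1.34 - 0.01*10.3)*(33.6 - 35) + 0.016*86 = 1490.71

1490.71 m/s


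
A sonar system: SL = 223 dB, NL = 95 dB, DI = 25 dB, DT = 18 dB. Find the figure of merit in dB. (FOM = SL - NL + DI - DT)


135 dB


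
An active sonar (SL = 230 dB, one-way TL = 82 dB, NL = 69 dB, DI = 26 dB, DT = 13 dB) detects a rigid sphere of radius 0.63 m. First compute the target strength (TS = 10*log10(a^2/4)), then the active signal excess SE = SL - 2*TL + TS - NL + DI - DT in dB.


Step 1: TS = 10*log10(0.63^2/4) = -10.03 dB
Step 2: SE = SL - 2*TL + TS - NL + DI - DT = 230 - 2*82 + (-10.03) - 69 + 26 - 13 = -0.03

-0.03 dB


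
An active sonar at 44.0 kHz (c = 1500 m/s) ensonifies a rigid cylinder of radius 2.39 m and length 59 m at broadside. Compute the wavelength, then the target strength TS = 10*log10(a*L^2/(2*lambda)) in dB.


Step 1: lambda = c/f = 1500/44000 = 0.03409 m
Step 2: TS = 10*log10(a*L^2/(2*lambda)) = 10*log10(2.39*59^2/(2*0.03409)) = 50.86

50.86 dB


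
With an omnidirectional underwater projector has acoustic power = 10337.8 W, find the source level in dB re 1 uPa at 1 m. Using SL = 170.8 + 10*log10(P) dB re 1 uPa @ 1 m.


SL = 170.8 + 10*log10(10337.8) = 170.8 + 40.14 = 210.94

210.94 dB


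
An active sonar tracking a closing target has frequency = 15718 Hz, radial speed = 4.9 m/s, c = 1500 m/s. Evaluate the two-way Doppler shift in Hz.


fd = 2*f*v/c = 2 * 15718 * 4.9 / 1500 = 102.69

102.69 Hz


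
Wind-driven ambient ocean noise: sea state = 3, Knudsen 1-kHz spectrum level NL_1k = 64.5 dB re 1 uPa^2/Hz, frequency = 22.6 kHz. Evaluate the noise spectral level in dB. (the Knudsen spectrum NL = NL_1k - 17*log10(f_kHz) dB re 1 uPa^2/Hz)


NL = NL_1k - 17*log10(f_kHz) = 64.5 - 17*log10(22.6) = 64.5 - (23.02) = 41.48

41.48 dB


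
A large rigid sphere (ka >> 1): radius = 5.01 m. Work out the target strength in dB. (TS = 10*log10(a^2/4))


TS = 10*log10(5.01^2 / 4) = 10*log10(6.275025) = 7.98

7.98 dB


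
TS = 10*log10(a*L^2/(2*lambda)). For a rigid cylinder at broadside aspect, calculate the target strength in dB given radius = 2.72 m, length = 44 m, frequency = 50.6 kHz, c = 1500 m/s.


49.49 dB


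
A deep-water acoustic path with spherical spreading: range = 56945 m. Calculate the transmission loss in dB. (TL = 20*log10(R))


95.11 dB


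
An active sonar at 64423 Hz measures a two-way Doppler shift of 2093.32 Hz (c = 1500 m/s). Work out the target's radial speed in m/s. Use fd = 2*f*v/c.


From fd = 2*f*v/c, v = c*fd/(2*f) = 1500 * 2093.32 / (2*64423) = 24.37

24.37 m/s


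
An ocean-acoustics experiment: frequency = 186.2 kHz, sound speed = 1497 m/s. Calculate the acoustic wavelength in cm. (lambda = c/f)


lambda = c/f = 1497 / 186200 = 0.008 m = 0.8 cm

0.8 cm


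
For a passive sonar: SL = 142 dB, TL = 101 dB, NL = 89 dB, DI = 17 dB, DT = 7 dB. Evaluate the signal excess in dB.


-38 dB


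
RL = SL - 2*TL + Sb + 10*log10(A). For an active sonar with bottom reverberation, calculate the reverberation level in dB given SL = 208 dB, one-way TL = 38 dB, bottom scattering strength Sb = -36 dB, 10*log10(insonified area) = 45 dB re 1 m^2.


RL = SL - 2*TL + Sb + 10*log10(A) = 208 - 2*38 + (-36) + 45 = 141

141 dB


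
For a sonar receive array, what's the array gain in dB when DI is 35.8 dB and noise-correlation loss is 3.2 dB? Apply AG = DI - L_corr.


32.6 dB


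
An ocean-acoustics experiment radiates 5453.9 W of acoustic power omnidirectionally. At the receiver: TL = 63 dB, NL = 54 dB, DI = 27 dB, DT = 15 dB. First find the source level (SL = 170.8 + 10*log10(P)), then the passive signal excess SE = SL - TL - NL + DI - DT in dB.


Step 1: SL = 170.8 + 10*log10(5453.9) = 208.17 dB
Step 2: SE = SL - TL - NL + DI - DT = 208.17 - 63 - 54 + 27 - 15 = 103.17

103.17 dB


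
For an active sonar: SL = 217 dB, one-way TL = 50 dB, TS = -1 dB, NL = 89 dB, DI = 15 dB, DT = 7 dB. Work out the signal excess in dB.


SE = SL - 2*TL + TS - NL + DI - DT = 217 - 2*50 + (-1) - 89 + 15 - 7 = 35

35 dB


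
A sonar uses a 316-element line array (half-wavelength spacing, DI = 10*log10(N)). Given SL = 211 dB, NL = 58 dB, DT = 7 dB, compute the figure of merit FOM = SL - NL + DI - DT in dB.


Step 1: DI = 10*log10(316) = 25.0 dB
Step 2: FOM = SL - NL + DI - DT = 211 - 58 + 25.0 - 7 = 171.0

171.0 dB


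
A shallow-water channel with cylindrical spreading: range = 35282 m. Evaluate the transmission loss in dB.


TL = 10*log10(35282) = 45.48

45.48 dB


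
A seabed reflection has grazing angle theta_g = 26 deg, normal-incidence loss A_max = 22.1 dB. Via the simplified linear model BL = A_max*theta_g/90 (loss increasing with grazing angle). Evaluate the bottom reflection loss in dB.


BL = A_max * theta_g / 90 = 22.1 * 26 / 90 = 6.38

6.38 dB


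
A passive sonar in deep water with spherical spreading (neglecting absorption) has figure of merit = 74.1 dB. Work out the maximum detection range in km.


At max range FOM = TL, so 20*log10(R) = 74.1
R = 10^(74.1/20) = 5069.91 m = 5.07 km

5.07 km


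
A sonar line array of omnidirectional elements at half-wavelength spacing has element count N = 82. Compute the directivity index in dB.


19.14 dB


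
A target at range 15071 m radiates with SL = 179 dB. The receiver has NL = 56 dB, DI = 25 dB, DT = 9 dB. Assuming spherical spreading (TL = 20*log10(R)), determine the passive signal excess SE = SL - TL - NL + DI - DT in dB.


55.44 dB


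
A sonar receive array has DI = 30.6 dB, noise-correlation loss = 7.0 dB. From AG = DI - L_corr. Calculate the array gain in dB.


AG = DI - L_corr = 30.6 - 7.0 = 23.6

23.6 dB


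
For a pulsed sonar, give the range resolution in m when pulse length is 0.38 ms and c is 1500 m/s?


dR = c*tau/2 = 1500 * 0.38e-3 / 2 = 0.285

0.285 m


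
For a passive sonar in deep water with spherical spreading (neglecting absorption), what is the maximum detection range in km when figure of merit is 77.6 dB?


At max range FOM = TL, so 20*log10(R) = 77.6
R = 10^(77.6/20) = 7585.78 m = 7.59 km

7.59 km


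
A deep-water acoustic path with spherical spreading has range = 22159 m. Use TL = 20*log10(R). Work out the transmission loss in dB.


TL = 20*log10(22159) = 86.91

86.91 dB


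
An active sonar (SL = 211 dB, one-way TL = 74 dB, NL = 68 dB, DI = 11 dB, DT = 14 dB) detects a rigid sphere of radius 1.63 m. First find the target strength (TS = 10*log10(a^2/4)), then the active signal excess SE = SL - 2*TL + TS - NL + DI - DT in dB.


Step 1: TS = 10*log10(1.63^2/4) = -1.78 dB
Step 2: SE = SL - 2*TL + TS - NL + DI - DT = 211 - 2*74 + (-1.78) - 68 + 11 - 14 = -9.78

-9.78 dB


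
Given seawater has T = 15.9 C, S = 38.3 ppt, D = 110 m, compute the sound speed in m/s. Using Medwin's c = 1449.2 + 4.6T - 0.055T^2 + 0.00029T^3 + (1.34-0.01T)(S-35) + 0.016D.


c = 1449.2 + 4.6*15.9 - 0.055*15.9^2 + 0.00029*15.9^3 + (1.34 - 0.01*15.9)*(38.3 - 35) + 0.016*110 = 1515.26

1515.26 m/s


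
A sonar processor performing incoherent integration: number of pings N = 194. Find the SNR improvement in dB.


Gain = 5*log10(194) = 11.44

11.44 dB


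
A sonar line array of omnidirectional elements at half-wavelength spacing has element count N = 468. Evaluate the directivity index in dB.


DI = 10*log10(468) = 26.7

26.7 dB


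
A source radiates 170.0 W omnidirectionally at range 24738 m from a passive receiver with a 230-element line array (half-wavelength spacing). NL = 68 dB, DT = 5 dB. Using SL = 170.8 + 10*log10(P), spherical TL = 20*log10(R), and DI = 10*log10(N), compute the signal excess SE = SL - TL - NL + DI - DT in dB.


Step 1: SL = 170.8 + 10*log10(170.0) = 193.1 dB
Step 2: TL = 20*log10(24738) = 87.87 dB
Step 3: DI = 10*log10(230) = 23.62 dB
Step 4: SE = SL - TL - NL + DI - DT = 193.1 - 87.87 - 68 + 23.62 - 5 = 55.85

55.85 dB


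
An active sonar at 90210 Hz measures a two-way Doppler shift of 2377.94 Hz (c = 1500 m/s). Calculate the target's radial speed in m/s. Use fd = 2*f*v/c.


From fd = 2*f*v/c, v = c*fd/(2*f) = 1500 * 2377.94 / (2*90210) = 19.77

19.77 m/s


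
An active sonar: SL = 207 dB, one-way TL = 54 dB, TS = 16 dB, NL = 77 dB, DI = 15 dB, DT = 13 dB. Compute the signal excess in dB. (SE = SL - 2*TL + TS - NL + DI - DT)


40 dB


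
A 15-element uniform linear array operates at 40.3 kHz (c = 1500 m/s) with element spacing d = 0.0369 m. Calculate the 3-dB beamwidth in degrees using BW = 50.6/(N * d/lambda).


3.4 deg


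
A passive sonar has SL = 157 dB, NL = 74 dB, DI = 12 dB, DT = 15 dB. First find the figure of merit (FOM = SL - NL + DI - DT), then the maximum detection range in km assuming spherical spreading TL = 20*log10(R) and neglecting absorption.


Step 1: FOM = SL - NL + DI - DT = 157 - 74 + 12 - 15 = 80 dB
Step 2: at max range FOM = TL = 20*log10(R), so R = 10^(80/20) = 10000.0 m = 10.0 km

10.0 km


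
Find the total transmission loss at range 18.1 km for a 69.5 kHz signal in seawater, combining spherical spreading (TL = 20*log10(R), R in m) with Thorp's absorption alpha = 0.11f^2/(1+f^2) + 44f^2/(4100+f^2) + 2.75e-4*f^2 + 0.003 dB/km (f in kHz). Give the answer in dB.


Step 1 (Thorp): alpha = 0.11*4830.25/(1+4830.25) + 44*4830.25/(4100+4830.25) + 2.75e-4*4830.25 + 0.003 = 25.2403 dB/km
Step 2: TL_spread = 20*log10(18100) = 85.15 dB
Step 3: TL_abs = alpha*R = 25.2403 * 18.1 = 456.85 dB
Step 4: TL_total = 85.15 + 456.85 = 542.0

542.0 dB


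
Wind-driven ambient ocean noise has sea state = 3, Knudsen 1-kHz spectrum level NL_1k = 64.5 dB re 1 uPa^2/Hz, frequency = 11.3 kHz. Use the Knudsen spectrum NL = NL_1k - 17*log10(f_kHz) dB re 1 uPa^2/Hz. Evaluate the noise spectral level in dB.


NL = NL_1k - 17*log10(f_kHz) = 64.5 - 17*log10(11.3) = 64.5 - (17.9) = 46.6

46.6 dB


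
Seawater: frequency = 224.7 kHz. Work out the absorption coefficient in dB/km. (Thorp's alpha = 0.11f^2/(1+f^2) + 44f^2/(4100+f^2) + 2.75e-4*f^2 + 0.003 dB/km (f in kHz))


f^2 = 50490.09
alpha = 0.11*50490.09/(1+50490.09) + 44*50490.09/(4100+50490.09) + 2.75e-4*50490.09 + 0.003 = 54.693

54.693 dB/km


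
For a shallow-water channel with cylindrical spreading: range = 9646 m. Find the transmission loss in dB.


TL = 10*log10(9646) = 39.84

39.84 dB


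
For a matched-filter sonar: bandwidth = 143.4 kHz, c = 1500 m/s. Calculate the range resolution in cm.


0.52 cm


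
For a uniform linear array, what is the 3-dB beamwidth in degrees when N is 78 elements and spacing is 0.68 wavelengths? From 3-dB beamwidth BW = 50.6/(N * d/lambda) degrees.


BW = 50.6 / (78 * 0.68) = 50.6 / 53.04 = 0.95

0.95 deg


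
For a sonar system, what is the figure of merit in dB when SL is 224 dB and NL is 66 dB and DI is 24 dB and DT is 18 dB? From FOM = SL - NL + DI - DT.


FOM = SL - NL + DI - DT = 224 - 66 + 24 - 18 = 164

164 dB


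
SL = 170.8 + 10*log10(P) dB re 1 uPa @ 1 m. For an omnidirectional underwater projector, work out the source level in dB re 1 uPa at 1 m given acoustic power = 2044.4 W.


SL = 170.8 + 10*log10(2044.4) = 170.8 + 33.11 = 203.91

203.91 dB


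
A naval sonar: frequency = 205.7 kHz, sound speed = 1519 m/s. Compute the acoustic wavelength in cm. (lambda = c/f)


lambda = c/f = 1519 / 205700 = 0.0074 m = 0.74 cm

0.74 cm


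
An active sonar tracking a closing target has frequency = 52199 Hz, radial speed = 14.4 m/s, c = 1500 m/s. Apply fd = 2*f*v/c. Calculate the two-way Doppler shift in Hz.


fd = 2*f*v/c = 2 * 52199 * 14.4 / 1500 = 1002.22

1002.22 Hz


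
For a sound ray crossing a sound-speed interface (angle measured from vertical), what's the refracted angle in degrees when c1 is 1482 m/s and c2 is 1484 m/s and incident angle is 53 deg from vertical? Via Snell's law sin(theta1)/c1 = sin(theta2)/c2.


sin(theta2) = (c2/c1)*sin(theta1) = (1484/1482)*sin(53 deg) = 0.79971
theta2 = arcsin(0.79971) = 53.1

53.1 deg


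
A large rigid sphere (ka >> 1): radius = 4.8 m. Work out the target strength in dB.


TS = 10*log10(4.8^2 / 4) = 10*log10(5.76) = 7.6

7.6 dB


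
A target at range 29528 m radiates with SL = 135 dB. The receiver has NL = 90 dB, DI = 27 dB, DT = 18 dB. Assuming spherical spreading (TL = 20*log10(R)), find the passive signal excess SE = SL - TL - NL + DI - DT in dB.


Step 1: TL = 20*log10(29528) = 89.4 dB
Step 2: SE = 135 - 89.4 - 90 + 27 - 18 = -35.4

-35.4 dB


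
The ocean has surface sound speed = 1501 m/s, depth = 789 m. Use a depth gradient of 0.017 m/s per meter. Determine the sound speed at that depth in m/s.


1514.413 m/s


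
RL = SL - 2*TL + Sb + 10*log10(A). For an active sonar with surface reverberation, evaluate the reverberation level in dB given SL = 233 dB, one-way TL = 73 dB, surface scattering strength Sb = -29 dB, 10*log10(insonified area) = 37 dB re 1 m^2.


RL = SL - 2*TL + Sb + 10*log10(A) = 233 - 2*73 + (-29) + 37 = 95

95 dB


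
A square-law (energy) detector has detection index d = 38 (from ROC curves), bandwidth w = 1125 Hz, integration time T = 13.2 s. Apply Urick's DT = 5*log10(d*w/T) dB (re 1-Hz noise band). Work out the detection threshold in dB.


17.55 dB


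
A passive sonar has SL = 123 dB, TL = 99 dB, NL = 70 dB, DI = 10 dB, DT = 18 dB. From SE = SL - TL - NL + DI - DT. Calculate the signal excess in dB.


-54 dB


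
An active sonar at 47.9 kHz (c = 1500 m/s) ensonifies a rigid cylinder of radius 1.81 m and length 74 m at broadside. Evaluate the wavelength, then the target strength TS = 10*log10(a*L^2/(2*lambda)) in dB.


Step 1: lambda = c/f = 1500/47900 = 0.03132 m
Step 2: TS = 10*log10(a*L^2/(2*lambda)) = 10*log10(1.81*74^2/(2*0.03132)) = 51.99

51.99 dB


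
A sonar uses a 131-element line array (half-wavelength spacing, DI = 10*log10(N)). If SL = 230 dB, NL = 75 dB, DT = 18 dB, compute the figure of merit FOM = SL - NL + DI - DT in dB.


158.17 dB


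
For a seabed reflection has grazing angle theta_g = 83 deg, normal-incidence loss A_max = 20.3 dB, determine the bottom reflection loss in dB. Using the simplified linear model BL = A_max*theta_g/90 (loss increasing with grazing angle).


BL = A_max * theta_g / 90 = 20.3 * 83 / 90 = 18.72

18.72 dB


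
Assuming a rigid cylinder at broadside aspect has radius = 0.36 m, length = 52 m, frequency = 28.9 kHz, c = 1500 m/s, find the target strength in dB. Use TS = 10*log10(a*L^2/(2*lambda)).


39.72 dB


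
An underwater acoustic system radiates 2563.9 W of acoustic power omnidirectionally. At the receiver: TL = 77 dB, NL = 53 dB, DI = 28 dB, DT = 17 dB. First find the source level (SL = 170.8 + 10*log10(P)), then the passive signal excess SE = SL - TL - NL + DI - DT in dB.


Step 1: SL = 170.8 + 10*log10(2563.9) = 204.89 dB
Step 2: SE = SL - TL - NL + DI - DT = 204.89 - 77 - 53 + 28 - 17 = 85.89

85.89 dB


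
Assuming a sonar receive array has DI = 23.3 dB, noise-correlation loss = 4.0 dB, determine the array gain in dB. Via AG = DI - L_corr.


AG = DI - L_corr = 23.3 - 4.0 = 19.3

19.3 dB


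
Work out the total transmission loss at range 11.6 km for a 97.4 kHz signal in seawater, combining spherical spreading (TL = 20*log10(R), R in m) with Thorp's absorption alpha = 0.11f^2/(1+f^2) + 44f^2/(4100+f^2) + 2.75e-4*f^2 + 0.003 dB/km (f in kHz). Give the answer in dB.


Step 1 (Thorp): alpha = 0.11*9486.76/(1+9486.76) + 44*9486.76/(4100+9486.76) + 2.75e-4*9486.76 + 0.003 = 33.4442 dB/km
Step 2: TL_spread = 20*log10(11600) = 81.29 dB
Step 3: TL_abs = alpha*R = 33.4442 * 11.6 = 387.95 dB
Step 4: TL_total = 81.29 + 387.95 = 469.24

469.24 dB


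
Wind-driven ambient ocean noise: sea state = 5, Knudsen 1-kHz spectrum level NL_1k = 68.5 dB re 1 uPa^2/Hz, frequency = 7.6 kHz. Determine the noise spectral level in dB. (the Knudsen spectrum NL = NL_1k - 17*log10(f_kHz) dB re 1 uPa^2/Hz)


NL = NL_1k - 17*log10(f_kHz) = 68.5 - 17*log10(7.6) = 68.5 - (14.97) = 53.53

53.53 dB


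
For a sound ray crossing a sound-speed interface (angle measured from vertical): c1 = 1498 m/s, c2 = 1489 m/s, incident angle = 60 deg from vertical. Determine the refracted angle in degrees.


59.41 deg


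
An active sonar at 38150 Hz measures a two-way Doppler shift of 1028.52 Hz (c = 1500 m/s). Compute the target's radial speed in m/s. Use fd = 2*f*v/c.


20.22 m/s


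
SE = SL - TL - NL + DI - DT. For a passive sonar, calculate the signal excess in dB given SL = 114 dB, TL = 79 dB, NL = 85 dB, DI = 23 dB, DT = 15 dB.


SE = SL - TL - NL + DI - DT = 114 - 79 - 85 + 23 - 15 = -42

-42 dB


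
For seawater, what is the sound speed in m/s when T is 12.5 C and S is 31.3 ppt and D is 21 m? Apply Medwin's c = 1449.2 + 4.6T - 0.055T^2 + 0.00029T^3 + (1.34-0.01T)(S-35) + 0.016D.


c = 1449.2 + 4.6*12.5 - 0.055*12.5^2 + 0.00029*12.5^3 + (1.34 - 0.01*12.5)*(31.3 - 35) + 0.016*21 = 1494.51

1494.51 m/s


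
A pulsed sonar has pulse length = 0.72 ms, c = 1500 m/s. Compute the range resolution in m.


dR = c*tau/2 = 1500 * 0.72e-3 / 2 = 0.54

0.54 m


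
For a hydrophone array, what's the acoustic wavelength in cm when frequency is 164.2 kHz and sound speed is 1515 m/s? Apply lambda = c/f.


0.92 cm


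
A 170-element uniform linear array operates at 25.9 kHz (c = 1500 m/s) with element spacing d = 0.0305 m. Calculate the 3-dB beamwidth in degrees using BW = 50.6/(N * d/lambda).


0.57 deg


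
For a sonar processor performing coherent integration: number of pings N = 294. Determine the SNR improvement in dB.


24.68 dB


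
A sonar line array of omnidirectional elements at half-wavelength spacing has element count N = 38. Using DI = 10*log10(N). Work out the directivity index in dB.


15.8 dB


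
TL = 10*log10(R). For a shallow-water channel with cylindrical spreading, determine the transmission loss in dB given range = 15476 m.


TL = 10*log10(15476) = 41.9

41.9 dB


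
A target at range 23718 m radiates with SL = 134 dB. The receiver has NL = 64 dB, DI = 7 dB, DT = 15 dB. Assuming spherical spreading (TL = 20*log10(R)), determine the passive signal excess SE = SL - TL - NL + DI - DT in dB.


-25.5 dB


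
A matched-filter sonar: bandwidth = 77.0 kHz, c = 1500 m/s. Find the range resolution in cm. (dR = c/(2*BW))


dR = c/(2*BW) = 1500 / (2 * 77.0e3) = 0.0097 m = 0.97 cm

0.97 cm


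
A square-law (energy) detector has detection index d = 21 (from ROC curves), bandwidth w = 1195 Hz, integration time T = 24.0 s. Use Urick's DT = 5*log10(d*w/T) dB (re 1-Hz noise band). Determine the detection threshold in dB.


DT = 5*log10(d*w/T) = 5*log10(21 * 1195 / 24.0) = 5*log10(1045.62) = 15.1

15.1 dB


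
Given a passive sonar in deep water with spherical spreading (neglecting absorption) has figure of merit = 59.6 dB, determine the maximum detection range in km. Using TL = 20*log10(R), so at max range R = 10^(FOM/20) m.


At max range FOM = TL, so 20*log10(R) = 59.6
R = 10^(59.6/20) = 954.99 m = 0.95 km

0.95 km


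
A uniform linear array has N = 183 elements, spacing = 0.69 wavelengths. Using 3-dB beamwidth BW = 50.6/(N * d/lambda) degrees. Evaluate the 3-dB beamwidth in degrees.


BW = 50.6 / (183 * 0.69) = 50.6 / 126.27 = 0.4

0.4 deg


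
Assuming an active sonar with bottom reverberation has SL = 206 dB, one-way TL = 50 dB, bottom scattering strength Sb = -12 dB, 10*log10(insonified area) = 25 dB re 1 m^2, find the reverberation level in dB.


RL = SL - 2*TL + Sb + 10*log10(A) = 206 - 2*50 + (-12) + 25 = 119

119 dB


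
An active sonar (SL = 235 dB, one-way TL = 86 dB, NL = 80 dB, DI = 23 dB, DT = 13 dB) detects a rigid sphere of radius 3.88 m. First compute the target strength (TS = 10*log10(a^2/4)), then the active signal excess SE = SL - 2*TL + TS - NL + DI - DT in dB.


Step 1: TS = 10*log10(3.88^2/4) = 5.76 dB
Step 2: SE = SL - 2*TL + TS - NL + DI - DT = 235 - 2*86 + (5.76) - 80 + 23 - 13 = -1.24

-1.24 dB


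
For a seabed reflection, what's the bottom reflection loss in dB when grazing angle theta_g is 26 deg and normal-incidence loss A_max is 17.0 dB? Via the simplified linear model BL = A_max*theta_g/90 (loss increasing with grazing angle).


BL = A_max * theta_g / 90 = 17.0 * 26 / 90 = 4.91

4.91 dB


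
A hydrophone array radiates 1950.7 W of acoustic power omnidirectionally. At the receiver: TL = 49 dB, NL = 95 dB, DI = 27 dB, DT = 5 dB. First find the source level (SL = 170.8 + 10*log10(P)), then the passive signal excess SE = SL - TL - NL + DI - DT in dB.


Step 1: SL = 170.8 + 10*log10(1950.7) = 203.7 dB
Step 2: SE = SL - TL - NL + DI - DT = 203.7 - 49 - 95 + 27 - 5 = 81.7

81.7 dB


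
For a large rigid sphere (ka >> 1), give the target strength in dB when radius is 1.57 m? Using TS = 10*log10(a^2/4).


TS = 10*log10(1.57^2 / 4) = 10*log10(0.616225) = -2.1

-2.1 dB


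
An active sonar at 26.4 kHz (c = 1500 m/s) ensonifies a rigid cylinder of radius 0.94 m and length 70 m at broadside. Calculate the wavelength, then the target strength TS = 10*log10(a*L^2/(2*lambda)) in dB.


Step 1: lambda = c/f = 1500/26400 = 0.05682 m
Step 2: TS = 10*log10(a*L^2/(2*lambda)) = 10*log10(0.94*70^2/(2*0.05682)) = 46.08

46.08 dB


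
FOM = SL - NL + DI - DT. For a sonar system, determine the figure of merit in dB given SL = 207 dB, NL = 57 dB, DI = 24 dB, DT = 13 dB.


FOM = SL - NL + DI - DT = 207 - 57 + 24 - 13 = 161

161 dB


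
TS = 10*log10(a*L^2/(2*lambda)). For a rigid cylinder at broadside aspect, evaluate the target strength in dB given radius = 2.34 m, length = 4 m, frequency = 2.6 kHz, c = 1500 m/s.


15.11 dB


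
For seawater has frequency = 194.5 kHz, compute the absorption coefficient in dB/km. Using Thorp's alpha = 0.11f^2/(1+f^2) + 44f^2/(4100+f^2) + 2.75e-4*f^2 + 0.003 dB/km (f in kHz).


50.214 dB/km


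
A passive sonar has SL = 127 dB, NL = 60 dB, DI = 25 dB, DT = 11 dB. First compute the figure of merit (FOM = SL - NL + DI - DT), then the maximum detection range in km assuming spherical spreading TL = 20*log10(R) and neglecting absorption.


Step 1: FOM = SL - NL + DI - DT = 127 - 60 + 25 - 11 = 81 dB
Step 2: at max range FOM = TL = 20*log10(R), so R = 10^(81/20) = 11220.18 m = 11.22 km

11.22 km


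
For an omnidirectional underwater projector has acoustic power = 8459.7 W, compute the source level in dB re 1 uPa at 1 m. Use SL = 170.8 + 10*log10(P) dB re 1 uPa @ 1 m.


SL = 170.8 + 10*log10(8459.7) = 170.8 + 39.27 = 210.07

210.07 dB


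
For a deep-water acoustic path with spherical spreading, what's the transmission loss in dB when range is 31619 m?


TL = 20*log10(31619) = 90.0

90.0 dB


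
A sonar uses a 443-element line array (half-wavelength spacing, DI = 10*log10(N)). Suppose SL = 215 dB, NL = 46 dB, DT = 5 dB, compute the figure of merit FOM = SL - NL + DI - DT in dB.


Step 1: DI = 10*log10(443) = 26.46 dB
Step 2: FOM = SL - NL + DI - DT = 215 - 46 + 26.46 - 5 = 190.46

190.46 dB


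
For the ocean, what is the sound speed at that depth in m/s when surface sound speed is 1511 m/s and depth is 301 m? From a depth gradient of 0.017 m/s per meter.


c = 1511 + 0.017 * 301 = 1516.117

1516.117 m/s


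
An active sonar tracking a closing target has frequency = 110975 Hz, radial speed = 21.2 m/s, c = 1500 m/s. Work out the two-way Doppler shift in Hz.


fd = 2*f*v/c = 2 * 110975 * 21.2 / 1500 = 3136.89

3136.89 Hz


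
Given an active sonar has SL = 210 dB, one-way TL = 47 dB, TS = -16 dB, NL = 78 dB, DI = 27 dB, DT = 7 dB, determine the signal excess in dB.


SE = SL - 2*TL + TS - NL + DI - DT = 210 - 2*47 + (-16) - 78 + 27 - 7 = 42

42 dB


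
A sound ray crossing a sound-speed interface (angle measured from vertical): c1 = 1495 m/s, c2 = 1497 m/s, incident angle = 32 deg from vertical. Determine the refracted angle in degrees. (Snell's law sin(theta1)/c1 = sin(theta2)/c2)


32.05 deg


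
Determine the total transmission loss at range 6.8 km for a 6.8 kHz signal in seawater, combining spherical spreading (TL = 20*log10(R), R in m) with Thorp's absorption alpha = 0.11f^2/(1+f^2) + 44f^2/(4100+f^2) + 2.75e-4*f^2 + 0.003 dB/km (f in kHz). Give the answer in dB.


80.83 dB


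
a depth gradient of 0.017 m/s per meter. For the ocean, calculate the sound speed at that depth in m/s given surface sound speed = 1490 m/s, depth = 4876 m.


c = 1490 + 0.017 * 4876 = 1572.892

1572.892 m/s


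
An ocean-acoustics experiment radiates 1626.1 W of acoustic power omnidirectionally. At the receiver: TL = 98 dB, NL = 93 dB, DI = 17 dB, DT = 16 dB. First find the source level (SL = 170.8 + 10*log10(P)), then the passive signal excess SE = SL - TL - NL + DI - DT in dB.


Step 1: SL = 170.8 + 10*log10(1626.1) = 202.91 dB
Step 2: SE = SL - TL - NL + DI - DT = 202.91 - 98 - 93 + 17 - 16 = 12.91

12.91 dB


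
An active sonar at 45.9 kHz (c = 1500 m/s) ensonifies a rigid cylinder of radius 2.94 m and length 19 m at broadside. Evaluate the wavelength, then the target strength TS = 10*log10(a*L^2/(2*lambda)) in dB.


Step 1: lambda = c/f = 1500/45900 = 0.03268 m
Step 2: TS = 10*log10(a*L^2/(2*lambda)) = 10*log10(2.94*19^2/(2*0.03268)) = 42.11

42.11 dB


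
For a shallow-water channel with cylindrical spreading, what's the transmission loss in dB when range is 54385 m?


TL = 10*log10(54385) = 47.35

47.35 dB


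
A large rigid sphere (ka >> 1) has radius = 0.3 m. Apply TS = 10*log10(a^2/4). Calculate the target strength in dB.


TS = 10*log10(0.3^2 / 4) = 10*log10(0.0225) = -16.48

-16.48 dB


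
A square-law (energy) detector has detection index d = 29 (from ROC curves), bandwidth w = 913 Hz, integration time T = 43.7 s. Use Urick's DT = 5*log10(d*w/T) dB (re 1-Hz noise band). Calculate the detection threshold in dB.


DT = 5*log10(d*w/T) = 5*log10(29 * 913 / 43.7) = 5*log10(605.88) = 13.91

13.91 dB


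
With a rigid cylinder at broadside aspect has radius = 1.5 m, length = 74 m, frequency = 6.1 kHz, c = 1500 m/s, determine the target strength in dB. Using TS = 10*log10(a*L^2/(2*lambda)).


lambda = 1500/6100 = 0.2459 m
TS = 10*log10(1.5*74^2/(2*0.2459)) = 42.23

42.23 dB


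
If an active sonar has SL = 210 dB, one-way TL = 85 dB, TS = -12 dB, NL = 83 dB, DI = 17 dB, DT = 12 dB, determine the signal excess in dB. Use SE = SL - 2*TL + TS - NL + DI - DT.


SE = SL - 2*TL + TS - NL + DI - DT = 210 - 2*85 + (-12) - 83 + 17 - 12 = -50

-50 dB


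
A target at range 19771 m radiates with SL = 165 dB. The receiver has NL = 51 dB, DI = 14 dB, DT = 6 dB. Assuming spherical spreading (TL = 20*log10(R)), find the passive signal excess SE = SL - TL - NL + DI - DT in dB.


Step 1: TL = 20*log10(19771) = 85.92 dB
Step 2: SE = 165 - 85.92 - 51 + 14 - 6 = 36.08

36.08 dB


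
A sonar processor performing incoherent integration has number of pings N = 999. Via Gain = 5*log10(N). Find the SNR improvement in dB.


Gain = 5*log10(999) = 15.0

15.0 dB


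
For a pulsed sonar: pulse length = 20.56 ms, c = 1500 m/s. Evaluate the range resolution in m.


dR = c*tau/2 = 1500 * 20.56e-3 / 2 = 15.42

15.42 m


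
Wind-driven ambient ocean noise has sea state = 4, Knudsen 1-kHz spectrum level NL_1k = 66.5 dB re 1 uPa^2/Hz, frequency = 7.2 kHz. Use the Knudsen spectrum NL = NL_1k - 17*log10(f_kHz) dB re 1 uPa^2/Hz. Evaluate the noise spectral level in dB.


NL = NL_1k - 17*log10(f_kHz) = 66.5 - 17*log10(7.2) = 66.5 - (14.57) = 51.93

51.93 dB


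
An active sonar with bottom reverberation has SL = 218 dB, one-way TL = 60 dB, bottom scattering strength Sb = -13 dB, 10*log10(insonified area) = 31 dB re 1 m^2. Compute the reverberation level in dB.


RL = SL - 2*TL + Sb + 10*log10(A) = 218 - 2*60 + (-13) + 31 = 116

116 dB


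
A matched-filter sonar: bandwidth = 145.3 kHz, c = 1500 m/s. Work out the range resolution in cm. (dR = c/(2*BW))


dR = c/(2*BW) = 1500 / (2 * 145.3e3) = 0.0052 m = 0.52 cm

0.52 cm


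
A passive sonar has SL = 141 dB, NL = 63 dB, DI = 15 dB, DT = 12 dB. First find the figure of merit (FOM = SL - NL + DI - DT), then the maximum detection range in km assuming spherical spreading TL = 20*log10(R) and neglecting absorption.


Step 1: FOM = SL - NL + DI - DT = 141 - 63 + 15 - 12 = 81 dB
Step 2: at max range FOM = TL = 20*log10(R), so R = 10^(81/20) = 11220.18 m = 11.22 km

11.22 km


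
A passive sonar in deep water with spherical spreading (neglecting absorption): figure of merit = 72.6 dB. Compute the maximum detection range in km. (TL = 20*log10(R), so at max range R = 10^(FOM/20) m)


4.27 km


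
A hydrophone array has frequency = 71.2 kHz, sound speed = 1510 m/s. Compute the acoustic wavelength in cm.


lambda = c/f = 1510 / 71200 = 0.0212 m = 2.12 cm

2.12 cm


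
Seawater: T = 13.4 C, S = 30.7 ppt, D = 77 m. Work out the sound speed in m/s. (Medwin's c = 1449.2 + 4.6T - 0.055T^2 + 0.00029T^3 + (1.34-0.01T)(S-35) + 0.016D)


c = 1449.2 + 4.6*13.4 - 0.055*13.4^2 + 0.00029*13.4^3 + (1.34 - 0.01*13.4)*(30.7 - 35) + 0.016*77 = 1497.71

1497.71 m/s


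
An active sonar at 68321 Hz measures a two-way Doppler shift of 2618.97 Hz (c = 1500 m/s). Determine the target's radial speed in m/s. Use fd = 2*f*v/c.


From fd = 2*f*v/c, v = c*fd/(2*f) = 1500 * 2618.97 / (2*68321) = 28.75

28.75 m/s


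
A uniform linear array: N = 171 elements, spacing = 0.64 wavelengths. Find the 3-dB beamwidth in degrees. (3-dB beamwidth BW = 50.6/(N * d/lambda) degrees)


BW = 50.6 / (171 * 0.64) = 50.6 / 109.44 = 0.46

0.46 deg


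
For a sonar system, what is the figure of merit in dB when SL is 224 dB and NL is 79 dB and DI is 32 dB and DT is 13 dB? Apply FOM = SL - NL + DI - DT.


FOM = SL - NL + DI - DT = 224 - 79 + 32 - 13 = 164

164 dB


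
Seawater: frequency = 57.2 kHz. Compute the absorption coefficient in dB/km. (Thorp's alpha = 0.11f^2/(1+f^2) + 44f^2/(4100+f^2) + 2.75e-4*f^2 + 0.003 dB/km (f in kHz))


f^2 = 3271.84
alpha = 0.11*3271.84/(1+3271.84) + 44*3271.84/(4100+3271.84) + 2.75e-4*3271.84 + 0.003 = 20.541

20.541 dB/km


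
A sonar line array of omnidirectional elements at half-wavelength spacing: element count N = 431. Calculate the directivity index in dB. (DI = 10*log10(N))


26.34 dB


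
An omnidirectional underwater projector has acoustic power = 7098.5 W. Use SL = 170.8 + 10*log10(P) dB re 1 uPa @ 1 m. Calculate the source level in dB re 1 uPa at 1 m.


209.31 dB


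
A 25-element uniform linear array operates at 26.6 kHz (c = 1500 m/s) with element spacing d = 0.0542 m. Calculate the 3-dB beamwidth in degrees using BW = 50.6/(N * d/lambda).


Step 1: lambda = 1500/26600 = 0.05639 m
Step 2: d/lambda = 0.0542/0.05639 = 0.9612
Step 3: BW = 50.6/(N * d/lambda) = 50.6/(25 * 0.9612) = 2.11

2.11 deg


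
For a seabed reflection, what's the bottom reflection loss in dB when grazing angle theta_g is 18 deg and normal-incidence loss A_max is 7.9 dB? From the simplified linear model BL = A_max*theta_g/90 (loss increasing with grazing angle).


1.58 dB


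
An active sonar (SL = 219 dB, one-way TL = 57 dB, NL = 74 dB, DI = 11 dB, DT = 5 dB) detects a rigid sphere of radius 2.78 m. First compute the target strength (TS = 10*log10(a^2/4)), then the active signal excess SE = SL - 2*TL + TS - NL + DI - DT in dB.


Step 1: TS = 10*log10(2.78^2/4) = 2.86 dB
Step 2: SE = SL - 2*TL + TS - NL + DI - DT = 219 - 2*57 + (2.86) - 74 + 11 - 5 = 39.86

39.86 dB


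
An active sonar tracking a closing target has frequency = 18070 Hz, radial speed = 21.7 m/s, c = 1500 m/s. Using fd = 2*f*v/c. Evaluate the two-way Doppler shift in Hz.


fd = 2*f*v/c = 2 * 18070 * 21.7 / 1500 = 522.83

522.83 Hz


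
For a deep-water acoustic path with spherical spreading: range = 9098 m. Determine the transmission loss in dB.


TL = 20*log10(9098) = 79.18

79.18 dB


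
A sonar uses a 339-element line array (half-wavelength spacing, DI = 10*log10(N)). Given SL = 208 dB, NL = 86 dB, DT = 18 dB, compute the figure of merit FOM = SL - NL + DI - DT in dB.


129.3 dB


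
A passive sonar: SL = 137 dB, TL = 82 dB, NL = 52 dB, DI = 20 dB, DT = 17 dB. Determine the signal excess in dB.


SE = SL - TL - NL + DI - DT = 137 - 82 - 52 + 20 - 17 = 6

6 dB


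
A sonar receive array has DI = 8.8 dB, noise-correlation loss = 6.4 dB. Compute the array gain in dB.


AG = DI - L_corr = 8.8 - 6.4 = 2.4

2.4 dB


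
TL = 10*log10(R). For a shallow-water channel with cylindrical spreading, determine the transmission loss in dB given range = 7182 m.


TL = 10*log10(7182) = 38.56

38.56 dB


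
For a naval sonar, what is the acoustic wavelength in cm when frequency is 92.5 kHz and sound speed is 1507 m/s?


lambda = c/f = 1507 / 92500 = 0.0163 m = 1.63 cm

1.63 cm


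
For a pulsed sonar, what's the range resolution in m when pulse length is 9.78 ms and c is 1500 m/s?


dR = c*tau/2 = 1500 * 9.78e-3 / 2 = 7.335

7.335 m


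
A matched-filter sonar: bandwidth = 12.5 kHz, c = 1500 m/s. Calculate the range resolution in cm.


6.0 cm


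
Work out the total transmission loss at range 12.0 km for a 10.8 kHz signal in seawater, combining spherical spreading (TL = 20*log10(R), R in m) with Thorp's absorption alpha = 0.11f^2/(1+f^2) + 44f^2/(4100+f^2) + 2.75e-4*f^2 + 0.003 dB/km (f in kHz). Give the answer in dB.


Step 1 (Thorp): alpha = 0.11*116.64/(1+116.64) + 44*116.64/(4100+116.64) + 2.75e-4*116.64 + 0.003 = 1.3613 dB/km
Step 2: TL_spread = 20*log10(12000) = 81.58 dB
Step 3: TL_abs = alpha*R = 1.3613 * 12.0 = 16.34 dB
Step 4: TL_total = 81.58 + 16.34 = 97.92

97.92 dB


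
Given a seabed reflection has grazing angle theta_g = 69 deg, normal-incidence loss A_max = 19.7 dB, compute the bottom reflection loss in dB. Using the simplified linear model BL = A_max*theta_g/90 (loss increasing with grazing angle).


BL = A_max * theta_g / 90 = 19.7 * 69 / 90 = 15.1

15.1 dB


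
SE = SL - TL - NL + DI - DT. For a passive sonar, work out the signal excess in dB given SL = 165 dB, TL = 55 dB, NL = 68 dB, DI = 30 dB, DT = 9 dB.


SE = SL - TL - NL + DI - DT = 165 - 55 - 68 + 30 - 9 = 63

63 dB


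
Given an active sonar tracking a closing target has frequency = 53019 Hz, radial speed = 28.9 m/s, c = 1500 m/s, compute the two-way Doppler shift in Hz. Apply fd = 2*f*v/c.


2043.0 Hz


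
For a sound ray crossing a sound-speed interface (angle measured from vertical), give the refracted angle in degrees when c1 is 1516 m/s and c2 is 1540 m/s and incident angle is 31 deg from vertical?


sin(theta2) = (c2/c1)*sin(theta1) = (1540/1516)*sin(31 deg) = 0.52319
theta2 = arcsin(0.52319) = 31.55

31.55 deg


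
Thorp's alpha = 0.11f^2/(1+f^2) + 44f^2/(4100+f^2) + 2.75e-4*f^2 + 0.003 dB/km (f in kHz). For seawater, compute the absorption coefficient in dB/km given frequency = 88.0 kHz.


f^2 = 7744.0
alpha = 0.11*7744.0/(1+7744.0) + 44*7744.0/(4100+7744.0) + 2.75e-4*7744.0 + 0.003 = 31.011

31.011 dB/km


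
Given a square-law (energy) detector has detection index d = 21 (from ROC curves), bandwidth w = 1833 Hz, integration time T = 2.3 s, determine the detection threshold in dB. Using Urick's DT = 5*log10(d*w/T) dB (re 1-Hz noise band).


21.12 dB


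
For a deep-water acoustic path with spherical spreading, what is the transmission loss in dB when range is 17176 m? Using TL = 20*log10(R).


TL = 20*log10(17176) = 84.7

84.7 dB


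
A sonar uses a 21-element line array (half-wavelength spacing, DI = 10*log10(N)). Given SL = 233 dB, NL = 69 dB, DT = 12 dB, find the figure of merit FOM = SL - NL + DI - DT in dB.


165.22 dB


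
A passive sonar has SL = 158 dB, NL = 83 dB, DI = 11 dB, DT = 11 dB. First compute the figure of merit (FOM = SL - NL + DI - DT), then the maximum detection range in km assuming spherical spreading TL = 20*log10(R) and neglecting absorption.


Step 1: FOM = SL - NL + DI - DT = 158 - 83 + 11 - 11 = 75 dB
Step 2: at max range FOM = TL = 20*log10(R), so R = 10^(75/20) = 5623.41 m = 5.62 km

5.62 km


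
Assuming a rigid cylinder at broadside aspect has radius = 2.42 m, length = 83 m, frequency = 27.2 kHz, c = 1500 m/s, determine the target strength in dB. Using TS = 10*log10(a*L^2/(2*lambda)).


lambda = 1500/27200 = 0.05515 m
TS = 10*log10(2.42*83^2/(2*0.05515)) = 51.79

51.79 dB


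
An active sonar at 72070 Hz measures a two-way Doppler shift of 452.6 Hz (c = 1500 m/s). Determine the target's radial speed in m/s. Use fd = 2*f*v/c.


From fd = 2*f*v/c, v = c*fd/(2*f) = 1500 * 452.6 / (2*72070) = 4.71

4.71 m/s


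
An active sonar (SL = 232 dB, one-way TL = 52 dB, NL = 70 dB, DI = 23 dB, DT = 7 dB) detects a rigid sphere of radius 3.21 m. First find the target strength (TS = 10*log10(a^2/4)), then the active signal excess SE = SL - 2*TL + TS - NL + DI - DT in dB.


Step 1: TS = 10*log10(3.21^2/4) = 4.11 dB
Step 2: SE = SL - 2*TL + TS - NL + DI - DT = 232 - 2*52 + (4.11) - 70 + 23 - 7 = 78.11

78.11 dB


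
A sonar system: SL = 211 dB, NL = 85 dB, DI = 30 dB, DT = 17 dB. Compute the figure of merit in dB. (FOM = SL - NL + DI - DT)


FOM = SL - NL + DI - DT = 211 - 85 + 30 - 17 = 139

139 dB


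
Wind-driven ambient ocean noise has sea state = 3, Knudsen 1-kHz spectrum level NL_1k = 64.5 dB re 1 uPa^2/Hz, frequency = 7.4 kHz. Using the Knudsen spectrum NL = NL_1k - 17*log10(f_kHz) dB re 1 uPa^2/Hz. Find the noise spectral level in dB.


NL = NL_1k - 17*log10(f_kHz) = 64.5 - 17*log10(7.4) = 64.5 - (14.78) = 49.72

49.72 dB


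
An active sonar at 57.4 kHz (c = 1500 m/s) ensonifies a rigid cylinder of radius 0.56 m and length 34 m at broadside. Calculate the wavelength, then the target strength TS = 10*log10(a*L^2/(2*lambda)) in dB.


Step 1: lambda = c/f = 1500/57400 = 0.02613 m
Step 2: TS = 10*log10(a*L^2/(2*lambda)) = 10*log10(0.56*34^2/(2*0.02613)) = 40.93

40.93 dB
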